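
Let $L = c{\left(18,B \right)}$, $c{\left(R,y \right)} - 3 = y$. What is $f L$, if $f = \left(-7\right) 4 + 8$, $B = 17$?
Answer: $-400$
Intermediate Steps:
$f = -20$ ($f = -28 + 8 = -20$)
$c{\left(R,y \right)} = 3 + y$
$L = 20$ ($L = 3 + 17 = 20$)
$f L = \left(-20\right) 20 = -400$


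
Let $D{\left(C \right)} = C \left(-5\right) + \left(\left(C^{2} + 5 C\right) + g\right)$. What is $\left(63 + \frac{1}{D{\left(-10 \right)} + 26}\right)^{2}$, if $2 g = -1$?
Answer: $\frac{250114225}{63001} \approx 3970.0$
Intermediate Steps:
$g = - \frac{1}{2}$ ($g = \frac{1}{2} \left(-1\right) = - \frac{1}{2} \approx -0.5$)
$D{\left(C \right)} = - \frac{1}{2} + C^{2}$ ($D{\left(C \right)} = C \left(-5\right) - \left(\frac{1}{2} - C^{2} - 5 C\right) = - 5 C + \left(- \frac{1}{2} + C^{2} + 5 C\right) = - \frac{1}{2} + C^{2}$)
$\left(63 + \frac{1}{D{\left(-10 \right)} + 26}\right)^{2} = \left(63 + \frac{1}{\left(- \frac{1}{2} + \left(-10\right)^{2}\right) + 26}\right)^{2} = \left(63 + \frac{1}{\left(- \frac{1}{2} + 100\right) + 26}\right)^{2} = \left(63 + \frac{1}{\frac{199}{2} + 26}\right)^{2} = \left(63 + \frac{1}{\frac{251}{2}}\right)^{2} = \left(63 + \frac{2}{251}\right)^{2} = \left(\frac{15815}{251}\right)^{2} = \frac{250114225}{63001}$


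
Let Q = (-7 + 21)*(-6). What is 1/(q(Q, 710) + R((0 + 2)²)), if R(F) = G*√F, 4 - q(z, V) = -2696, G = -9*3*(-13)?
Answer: 1/3402 ≈ 0.00029394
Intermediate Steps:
Q = -84 (Q = 14*(-6) = -84)
G = 351 (G = -27*(-13) = 351)
q(z, V) = 2700 (q(z, V) = 4 - 1*(-2696) = 4 + 2696 = 2700)
R(F) = 351*√F
1/(q(Q, 710) + R((0 + 2)²)) = 1/(2700 + 351*√((0 + 2)²)) = 1/(2700 + 351*√(2²)) = 1/(2700 + 351*√4) = 1/(2700 + 351*2) = 1/(2700 + 702) = 1/3402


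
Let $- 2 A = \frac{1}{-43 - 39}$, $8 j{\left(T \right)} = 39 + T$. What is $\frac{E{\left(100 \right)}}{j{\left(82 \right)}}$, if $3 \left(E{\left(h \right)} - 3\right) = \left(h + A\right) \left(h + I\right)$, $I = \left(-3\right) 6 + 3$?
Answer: $\frac{930374}{4961} \approx 187.54$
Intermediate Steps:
$j{\left(T \right)} = \frac{39}{8} + \frac{T}{8}$ ($j{\left(T \right)} = \frac{39 + T}{8} = \frac{39}{8} + \frac{T}{8}$)
$I = -15$ ($I = -18 + 3 = -15$)
$A = \frac{1}{164}$ ($A = - \frac{1}{2 \left(-43 - 39\right)} = - \frac{1}{2 \left(-82\right)} = \left(- \frac{1}{2}\right) \left(- \frac{1}{82}\right) = \frac{1}{164} \approx 0.0060976$)
$E{\left(h \right)} = 3 + \frac{\left(-15 + h\right) \left(\frac{1}{164} + h\right)}{3}$ ($E{\left(h \right)} = 3 + \frac{\left(h + \frac{1}{164}\right) \left(h - 15\right)}{3} = 3 + \frac{\left(\frac{1}{164} + h\right) \left(-15 + h\right)}{3} = 3 + \frac{\left(-15 + h\right) \left(\frac{1}{164} + h\right)}{3}$)
$\frac{E{\left(100 \right)}}{j{\left(82 \right)}} = \frac{\frac{487}{164} - \frac{61475}{123} + \frac{100^{2}}{3}}{\frac{39}{8} + \frac{1}{8} \cdot 82} = \frac{\frac{487}{164} - \frac{61475}{123} + \frac{1}{3} \cdot 10000}{\frac{39}{8} + \frac{41}{4}} = \frac{\frac{487}{164} - \frac{61475}{123} + \frac{10000}{3}}{\frac{121}{8}} = \frac{465187}{164} \cdot \frac{8}{121} = \frac{930374}{4961}$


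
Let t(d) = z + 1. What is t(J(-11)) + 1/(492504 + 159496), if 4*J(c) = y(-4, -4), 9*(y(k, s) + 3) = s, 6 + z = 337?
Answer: 216464001/652000 ≈ 332.00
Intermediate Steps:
z = 331 (z = -6 + 337 = 331)
y(k, s) = -3 + s/9
J(c) = -31/36 (J(c) = (-3 + (⅑)*(-4))/4 = (-3 - 4/9)/4 = (¼)*(-31/9) = -31/36)
t(d) = 332 (t(d) = 331 + 1 = 332)
t(J(-11)) + 1/(492504 + 159496) = 332 + 1/(492504 + 159496) = 332 + 1/652000 = 216464001/652000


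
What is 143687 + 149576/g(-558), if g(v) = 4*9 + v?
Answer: 37427519/261 ≈ 1.4340e+5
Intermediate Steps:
g(v) = 36 + v
143687 + 149576/g(-558) = 143687 + 149576/(36 - 558) = 143687 + 149576/(-522) = 143687 + 149576*(-1/522) = 143687 - 74788/261 = 37427519/261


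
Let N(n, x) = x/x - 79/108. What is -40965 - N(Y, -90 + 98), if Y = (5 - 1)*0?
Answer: -4424249/108 ≈ -40965.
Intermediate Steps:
Y = 0 (Y = 4*0 = 0)
N(n, x) = 29/108 (N(n, x) = 1 - 79*1/108 = 1 - 79/108 = 29/108)
-40965 - N(Y, -90 + 98) = -40965 - 1*29/108 = -40965 - 29/108 = -4424249/108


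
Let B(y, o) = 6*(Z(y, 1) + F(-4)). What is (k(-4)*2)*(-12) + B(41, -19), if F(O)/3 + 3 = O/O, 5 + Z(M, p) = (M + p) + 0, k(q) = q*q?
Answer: -198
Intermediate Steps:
k(q) = q²
Z(M, p) = -5 + M + p (Z(M, p) = -5 + ((M + p) + 0) = -5 + (M + p) = -5 + M + p)
F(O) = -6 (F(O) = -9 + 3*(O/O) = -9 + 3*1 = -9 + 3 = -6)
B(y, o) = -60 + 6*y (B(y, o) = 6*((-5 + y + 1) - 6) = 6*((-4 + y) - 6) = 6*(-10 + y) = -60 + 6*y)
(k(-4)*2)*(-12) + B(41, -19) = ((-4)²*2)*(-12) + (-60 + 6*41) = (16*2)*(-12) + (-60 + 246) = 32*(-12) + 186 = -384 + 186 = -198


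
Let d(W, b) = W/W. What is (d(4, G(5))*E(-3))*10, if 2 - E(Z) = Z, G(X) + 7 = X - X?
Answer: 50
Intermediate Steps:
G(X) = -7 (G(X) = -7 + (X - X) = -7 + 0 = -7)
d(W, b) = 1
E(Z) = 2 - Z
(d(4, G(5))*E(-3))*10 = (1*(2 - 1*(-3)))*10 = (1*(2 + 3))*10 = (1*5)*10 = 5*10 = 50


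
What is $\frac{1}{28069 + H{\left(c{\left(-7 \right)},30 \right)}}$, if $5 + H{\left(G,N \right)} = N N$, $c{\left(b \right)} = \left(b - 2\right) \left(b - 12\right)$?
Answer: $\frac{1}{28964} \approx 3.4526 \cdot 10^{-5}$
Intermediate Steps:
$c{\left(b \right)} = \left(-12 + b\right) \left(-2 + b\right)$ ($c{\left(b \right)} = \left(-2 + b\right) \left(-12 + b\right) = \left(-12 + b\right) \left(-2 + b\right)$)
$H{\left(G,N \right)} = -5 + N^{2}$ ($H{\left(G,N \right)} = -5 + N N = -5 + N^{2}$)
$\frac{1}{28069 + H{\left(c{\left(-7 \right)},30 \right)}} = \frac{1}{28069 - \left(5 - 30^{2}\right)} = \frac{1}{28069 + \left(-5 + 900\right)} = \frac{1}{28069 + 895} = \frac{1}{28964}$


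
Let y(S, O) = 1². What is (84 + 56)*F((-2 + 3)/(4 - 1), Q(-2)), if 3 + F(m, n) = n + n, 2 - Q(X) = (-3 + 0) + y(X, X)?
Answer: 700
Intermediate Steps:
y(S, O) = 1
Q(X) = 4 (Q(X) = 2 - ((-3 + 0) + 1) = 2 - (-3 + 1) = 2 - 1*(-2) = 2 + 2 = 4)
F(m, n) = -3 + 2*n (F(m, n) = -3 + (n + n) = -3 + 2*n)
(84 + 56)*F((-2 + 3)/(4 - 1), Q(-2)) = (84 + 56)*(-3 + 2*4) = 140*(-3 + 8) = 140*5 = 700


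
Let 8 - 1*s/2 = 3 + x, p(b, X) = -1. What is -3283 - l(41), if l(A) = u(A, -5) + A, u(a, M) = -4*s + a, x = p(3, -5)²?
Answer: -3333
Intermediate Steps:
x = 1 (x = (-1)² = 1)
s = 8 (s = 16 - 2*(3 + 1) = 16 - 2*4 = 16 - 8 = 8)
u(a, M) = -32 + a (u(a, M) = -4*8 + a = -32 + a)
l(A) = -32 + 2*A (l(A) = (-32 + A) + A = -32 + 2*A)
-3283 - l(41) = -3283 - (-32 + 2*41) = -3283 - (-32 + 82) = -3283 - 1*50 = -3283 - 50 = -3333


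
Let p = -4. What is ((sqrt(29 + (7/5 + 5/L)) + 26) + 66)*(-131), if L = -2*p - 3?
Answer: -12052 - 131*sqrt(785)/5 ≈ -12786.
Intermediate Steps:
L = 5 (L = -2*(-4) - 3 = 8 - 3 = 5)
((sqrt(29 + (7/5 + 5/L)) + 26) + 66)*(-131) = ((sqrt(29 + (7/5 + 5/5)) + 26) + 66)*(-131) = ((sqrt(29 + (7*(1/5) + 5*(1/5))) + 26) + 66)*(-131) = ((sqrt(29 + (7/5 + 1)) + 26) + 66)*(-131) = ((sqrt(29 + 12/5) + 26) + 66)*(-131) = ((sqrt(157/5) + 26) + 66)*(-131) = ((sqrt(785)/5 + 26) + 66)*(-131) = ((26 + sqrt(785)/5) + 66)*(-131) = (92 + sqrt(785)/5)*(-131) = -12052 - 131*sqrt(785)/5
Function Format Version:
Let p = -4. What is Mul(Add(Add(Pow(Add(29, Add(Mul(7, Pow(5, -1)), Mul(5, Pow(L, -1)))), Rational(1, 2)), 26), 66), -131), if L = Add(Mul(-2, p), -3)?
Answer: Add(-12052, Mul(Rational(-131, 5), Pow(785, Rational(1, 2)))) ≈ -12786.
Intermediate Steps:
L = 5 (L = Add(Mul(-2, -4), -3) = Add(8, -3) = 5)
Mul(Add(Add(Pow(Add(29, Add(Mul(7, Pow(5, -1)), Mul(5, Pow(L, -1)))), Rational(1, 2)), 26), 66), -131) = Mul(Add(Add(Pow(Add(29, Add(Mul(7, Pow(5, -1)), Mul(5, Pow(5, -1)))), Rational(1, 2)), 26), 66), -131) = Mul(Add(Add(Pow(Add(29, Add(Mul(7, Rational(1, 5)), Mul(5, Rational(1, 5)))), Rational(1, 2)), 26), 66), -131) = Mul(Add(Add(Pow(Add(29, Add(Rational(7, 5), 1)), Rational(1, 2)), 26), 66), -131) = Mul(Add(Add(Pow(Add(29, Rational(12, 5)), Rational(1, 2)), 26), 66), -131) = Mul(Add(Add(Pow(Rational(157, 5), Rational(1, 2)), 26), 66), -131) = Mul(Add(Add(Mul(Rational(1, 5), Pow(785, Rational(1, 2))), 26), 66), -131) = Mul(Add(Add(26, Mul(Rational(1, 5), Pow(785, Rational(1, 2)))), 66), -131) = Mul(Add(92, Mul(Rational(1, 5), Pow(785, Rational(1, 2)))), -131) = Add(-12052, Mul(Rational(-131, 5), Pow(785, Rational(1, 2))))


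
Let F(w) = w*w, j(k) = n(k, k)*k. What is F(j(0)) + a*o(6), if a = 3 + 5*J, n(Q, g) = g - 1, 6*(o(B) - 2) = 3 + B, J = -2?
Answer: -49/2 ≈ -24.500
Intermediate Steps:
o(B) = 5/2 + B/6 (o(B) = 2 + (3 + B)/6 = 2 + (½ + B/6) = 5/2 + B/6)
n(Q, g) = -1 + g
j(k) = k*(-1 + k) (j(k) = (-1 + k)*k = k*(-1 + k))
F(w) = w²
a = -7 (a = 3 + 5*(-2) = 3 - 10 = -7)
F(j(0)) + a*o(6) = (0*(-1 + 0))² - 7*(5/2 + (⅙)*6) = (0*(-1))² - 7*(5/2 + 1) = 0² - 7*7/2 = 0 - 49/2 = -49/2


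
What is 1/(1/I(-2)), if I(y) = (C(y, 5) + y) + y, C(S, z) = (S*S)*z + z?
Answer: 21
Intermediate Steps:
C(S, z) = z + z*S**2 (C(S, z) = S**2*z + z = z*S**2 + z = z + z*S**2)
I(y) = 5 + 2*y + 5*y**2 (I(y) = (5*(1 + y**2) + y) + y = ((5 + 5*y**2) + y) + y = (5 + y + 5*y**2) + y = 5 + 2*y + 5*y**2)
1/(1/I(-2)) = 1/(1/(5 + 2*(-2) + 5*(-2)**2)) = 1/(1/(5 - 4 + 5*4)) = 1/(1/(5 - 4 + 20)) = 1/(1/21) = 21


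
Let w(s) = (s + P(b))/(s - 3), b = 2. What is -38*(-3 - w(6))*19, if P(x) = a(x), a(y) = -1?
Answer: 10108/3 ≈ 3369.3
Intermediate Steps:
P(x) = -1
w(s) = (-1 + s)/(-3 + s) (w(s) = (s - 1)/(s - 3) = (-1 + s)/(-3 + s))
-38*(-3 - w(6))*19 = -38*(-3 - (-1 + 6)/(-3 + 6))*19 = -38*(-3 - 5/3)*19 = -38*(-14/3)*19 = (532/3)*19 = 10108/3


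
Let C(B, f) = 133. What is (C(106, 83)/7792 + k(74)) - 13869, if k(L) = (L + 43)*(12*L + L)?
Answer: 768953653/7792 ≈ 98685.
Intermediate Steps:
k(L) = 13*L*(43 + L) (k(L) = (43 + L)*(13*L) = 13*L*(43 + L))
(C(106, 83)/7792 + k(74)) - 13869 = (133/7792 + 13*74*(43 + 74)) - 13869 = (133*(1/7792) + 13*74*117) - 13869 = (133/7792 + 112554) - 13869 = 877020901/7792 - 13869 = 768953653/7792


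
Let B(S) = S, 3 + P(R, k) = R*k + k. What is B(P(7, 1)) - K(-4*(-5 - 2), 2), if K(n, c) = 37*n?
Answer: -1031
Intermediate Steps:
P(R, k) = -3 + k + R*k (P(R, k) = -3 + (R*k + k) = -3 + (k + R*k) = -3 + k + R*k)
B(P(7, 1)) - K(-4*(-5 - 2), 2) = (-3 + 1 + 7*1) - 37*(-4*(-5 - 2)) = (-3 + 1 + 7) - 37*(-4*(-7)) = 5 - 37*28 = 5 - 1*1036 = 5 - 1036 = -1031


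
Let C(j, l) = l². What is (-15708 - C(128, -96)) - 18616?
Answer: -43540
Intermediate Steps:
(-15708 - C(128, -96)) - 18616 = (-15708 - 1*(-96)²) - 18616 = (-15708 - 1*9216) - 18616 = (-15708 - 9216) - 18616 = -24924 - 18616 = -43540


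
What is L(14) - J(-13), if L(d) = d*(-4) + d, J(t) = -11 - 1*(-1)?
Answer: -32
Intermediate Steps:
J(t) = -10 (J(t) = -11 + 1 = -10)
L(d) = -3*d (L(d) = -4*d + d = -3*d)
L(14) - J(-13) = -3*14 - 1*(-10) = -42 + 10 = -32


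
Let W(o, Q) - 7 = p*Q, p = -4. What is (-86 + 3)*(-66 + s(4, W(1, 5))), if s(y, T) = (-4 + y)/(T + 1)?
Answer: 5478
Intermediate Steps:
W(o, Q) = 7 - 4*Q
s(y, T) = (-4 + y)/(1 + T)
(-86 + 3)*(-66 + s(4, W(1, 5))) = (-86 + 3)*(-66 + (-4 + 4)/(1 + (7 - 4*5))) = -83*(-66 + 0/(1 + (7 - 20))) = -83*(-66 + 0/(1 - 13)) = -83*(-66 + 0/(-12)) = -83*(-66 - 1/12*0) = -83*(-66 + 0) = -83*(-66) = 5478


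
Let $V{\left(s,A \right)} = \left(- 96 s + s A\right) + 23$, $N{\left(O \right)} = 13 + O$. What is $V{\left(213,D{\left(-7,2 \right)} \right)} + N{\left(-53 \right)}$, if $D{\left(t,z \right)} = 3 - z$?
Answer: $-20252$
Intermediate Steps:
$V{\left(s,A \right)} = 23 - 96 s + A s$ ($V{\left(s,A \right)} = \left(- 96 s + A s\right) + 23 = 23 - 96 s + A s$)
$V{\left(213,D{\left(-7,2 \right)} \right)} + N{\left(-53 \right)} = \left(23 - 20448 + \left(3 - 2\right) 213\right) + \left(13 - 53\right) = \left(23 - 20448 + \left(3 - 2\right) 213\right) - 40 = \left(23 - 20448 + 1 \cdot 213\right) - 40 = \left(23 - 20448 + 213\right) - 40 = -20212 - 40 = -20252$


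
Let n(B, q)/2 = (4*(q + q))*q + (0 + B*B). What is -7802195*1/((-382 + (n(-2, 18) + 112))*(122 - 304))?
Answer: 7802195/895804 ≈ 8.7097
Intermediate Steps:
n(B, q) = 2*B² + 16*q² (n(B, q) = 2*((4*(q + q))*q + (0 + B*B)) = 2*((4*(2*q))*q + (0 + B²)) = 2*((8*q)*q + B²) = 2*(8*q² + B²) = 2*(B² + 8*q²) = 2*B² + 16*q²)
-7802195*1/((-382 + (n(-2, 18) + 112))*(122 - 304)) = -7802195*1/((-382 + ((2*(-2)² + 16*18²) + 112))*(122 - 304)) = -7802195*(-1/(182*(-382 + ((2*4 + 16*324) + 112)))) = -7802195*(-1/(182*(-382 + ((8 + 5184) + 112)))) = -7802195*(-1/(182*(-382 + (5192 + 112)))) = -7802195*(-1/(182*(-382 + 5304))) = -7802195/(4922*(-182)) = -7802195/(-895804) = -7802195*(-1/895804) = 7802195/895804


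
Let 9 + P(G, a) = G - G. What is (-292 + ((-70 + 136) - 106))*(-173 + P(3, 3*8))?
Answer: 60424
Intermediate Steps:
P(G, a) = -9 (P(G, a) = -9 + (G - G) = -9 + 0 = -9)
(-292 + ((-70 + 136) - 106))*(-173 + P(3, 3*8)) = (-292 + ((-70 + 136) - 106))*(-173 - 9) = (-292 + (66 - 106))*(-182) = (-292 - 40)*(-182) = -332*(-182) = 60424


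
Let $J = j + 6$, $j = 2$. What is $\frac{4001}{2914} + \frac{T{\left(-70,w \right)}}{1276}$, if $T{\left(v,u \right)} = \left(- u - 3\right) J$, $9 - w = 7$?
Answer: $\frac{1247179}{929566} \approx 1.3417$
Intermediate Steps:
$w = 2$ ($w = 9 - 7 = 2$)
$J = 8$ ($J = 2 + 6 = 8$)
$T{\left(v,u \right)} = -24 - 8 u$ ($T{\left(v,u \right)} = \left(- u - 3\right) 8 = \left(-3 - u\right) 8 = -24 - 8 u$)
$\frac{4001}{2914} + \frac{T{\left(-70,w \right)}}{1276} = \frac{4001}{2914} + \frac{-24 - 16}{1276} = 4001 \cdot \frac{1}{2914} + \left(-24 - 16\right) \frac{1}{1276} = \frac{4001}{2914} - \frac{10}{319} = \frac{1247179}{929566}$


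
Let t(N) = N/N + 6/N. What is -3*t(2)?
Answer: -12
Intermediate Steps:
t(N) = 1 + 6/N
-3*t(2) = -3*(6 + 2)/2 = -3*8/2 = -3*4 = -12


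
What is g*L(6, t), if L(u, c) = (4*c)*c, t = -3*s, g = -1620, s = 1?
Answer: -58320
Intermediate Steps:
t = -3 (t = -3*1 = -3)
L(u, c) = 4*c²
g*L(6, t) = -6480*(-3)² = -6480*9 = -1620*36 = -58320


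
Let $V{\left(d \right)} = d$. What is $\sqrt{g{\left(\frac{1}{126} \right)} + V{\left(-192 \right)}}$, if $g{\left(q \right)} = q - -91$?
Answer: $\frac{5 i \sqrt{7126}}{42} \approx 10.049 i$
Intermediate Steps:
$g{\left(q \right)} = 91 + q$ ($g{\left(q \right)} = q + 91 = 91 + q$)
$\sqrt{g{\left(\frac{1}{126} \right)} + V{\left(-192 \right)}} = \sqrt{\left(91 + \frac{1}{126}\right) - 192} = \sqrt{\frac{11467}{126} - 192} = \sqrt{- \frac{12725}{126}} = \frac{5 i \sqrt{7126}}{42}$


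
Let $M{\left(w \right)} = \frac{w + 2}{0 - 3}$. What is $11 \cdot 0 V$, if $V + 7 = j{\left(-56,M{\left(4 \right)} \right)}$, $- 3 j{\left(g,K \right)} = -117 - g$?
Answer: $0$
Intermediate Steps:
$M{\left(w \right)} = - \frac{2}{3} - \frac{w}{3}$ ($M{\left(w \right)} = \frac{2 + w}{-3} = \left(2 + w\right) \left(- \frac{1}{3}\right) = - \frac{2}{3} - \frac{w}{3}$)
$j{\left(g,K \right)} = 39 + \frac{g}{3}$ ($j{\left(g,K \right)} = - \frac{-117 - g}{3} = 39 + \frac{g}{3}$)
$V = \frac{40}{3}$ ($V = -7 + \left(39 + \frac{1}{3} \left(-56\right)\right) = -7 + \left(39 - \frac{56}{3}\right) = -7 + \frac{61}{3} = \frac{40}{3} \approx 13.333$)
$11 \cdot 0 V = 11 \cdot 0 \cdot \frac{40}{3} = 0 \cdot \frac{40}{3} = 0$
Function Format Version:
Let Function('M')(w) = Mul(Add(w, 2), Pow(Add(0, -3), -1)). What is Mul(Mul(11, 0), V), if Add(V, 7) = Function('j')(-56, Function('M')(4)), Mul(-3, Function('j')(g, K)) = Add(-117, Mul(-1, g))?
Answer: 0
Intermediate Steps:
Function('M')(w) = Add(Rational(-2, 3), Mul(Rational(-1, 3), w)) (Function('M')(w) = Mul(Add(2, w), Pow(-3, -1)) = Mul(Add(2, w), Rational(-1, 3)) = Add(Rational(-2, 3), Mul(Rational(-1, 3), w)))
Function('j')(g, K) = Add(39, Mul(Rational(1, 3), g)) (Function('j')(g, K) = Mul(Rational(-1, 3), Add(-117, Mul(-1, g))) = Add(39, Mul(Rational(1, 3), g)))
V = Rational(40, 3) (V = Add(-7, Add(39, Mul(Rational(1, 3), -56))) = Add(-7, Add(39, Rational(-56, 3))) = Add(-7, Rational(61, 3)) = Rational(40, 3) ≈ 13.333)
Mul(Mul(11, 0), V) = Mul(Mul(11, 0), Rational(40, 3)) = Mul(0, Rational(40, 3)) = 0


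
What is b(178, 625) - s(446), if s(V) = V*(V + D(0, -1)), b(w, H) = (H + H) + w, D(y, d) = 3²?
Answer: -201502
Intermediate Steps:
D(y, d) = 9
b(w, H) = w + 2*H (b(w, H) = 2*H + w = w + 2*H)
s(V) = V*(9 + V) (s(V) = V*(V + 9) = V*(9 + V))
b(178, 625) - s(446) = (178 + 2*625) - 446*(9 + 446) = (178 + 1250) - 446*455 = 1428 - 1*202930 = 1428 - 202930 = -201502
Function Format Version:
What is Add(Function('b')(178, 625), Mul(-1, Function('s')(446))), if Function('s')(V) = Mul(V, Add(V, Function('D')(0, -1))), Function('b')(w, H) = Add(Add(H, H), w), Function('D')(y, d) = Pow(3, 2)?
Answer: -201502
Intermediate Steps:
Function('D')(y, d) = 9
Function('b')(w, H) = Add(w, Mul(2, H)) (Function('b')(w, H) = Add(Mul(2, H), w) = Add(w, Mul(2, H)))
Function('s')(V) = Mul(V, Add(9, V)) (Function('s')(V) = Mul(V, Add(V, 9)) = Mul(V, Add(9, V)))
Add(Function('b')(178, 625), Mul(-1, Function('s')(446))) = Add(Add(178, Mul(2, 625)), Mul(-1, Mul(446, Add(9, 446)))) = Add(Add(178, 1250), Mul(-1, Mul(446, 455))) = Add(1428, Mul(-1, 202930)) = Add(1428, -202930) = -201502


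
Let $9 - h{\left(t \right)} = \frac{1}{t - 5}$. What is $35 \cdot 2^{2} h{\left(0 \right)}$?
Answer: $1288$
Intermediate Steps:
$h{\left(t \right)} = 9 - \frac{1}{-5 + t}$ ($h{\left(t \right)} = 9 - \frac{1}{t - 5} = 9 - \frac{1}{-5 + t}$)
$35 \cdot 2^{2} h{\left(0 \right)} = 35 \cdot 2^{2} \frac{-46 + 9 \cdot 0}{-5 + 0} = 35 \cdot 4 \frac{-46 + 0}{-5} = 140 \left(\left(- \frac{1}{5}\right) \left(-46\right)\right) = 140 \cdot \frac{46}{5} = 1288$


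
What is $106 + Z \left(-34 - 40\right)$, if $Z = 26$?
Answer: $-1818$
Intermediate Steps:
$106 + Z \left(-34 - 40\right) = 106 + 26 \left(-34 - 40\right) = 106 + 26 \left(-74\right) = 106 - 1924 = -1818$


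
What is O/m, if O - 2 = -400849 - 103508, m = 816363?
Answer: -504355/816363 ≈ -0.61781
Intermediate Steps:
O = -504355 (O = 2 + (-400849 - 103508) = 2 - 504357 = -504355)
O/m = -504355/816363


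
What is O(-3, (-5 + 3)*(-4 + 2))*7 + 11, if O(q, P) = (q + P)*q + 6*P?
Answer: 158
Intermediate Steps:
O(q, P) = 6*P + q*(P + q) (O(q, P) = (P + q)*q + 6*P = q*(P + q) + 6*P = 6*P + q*(P + q))
O(-3, (-5 + 3)*(-4 + 2))*7 + 11 = ((-3)² + 6*((-5 + 3)*(-4 + 2)) + ((-5 + 3)*(-4 + 2))*(-3))*7 + 11 = (9 + 6*(-2*(-2)) - 2*(-2)*(-3))*7 + 11 = (9 + 6*4 + 4*(-3))*7 + 11 = (9 + 24 - 12)*7 + 11 = 21*7 + 11 = 147 + 11 = 158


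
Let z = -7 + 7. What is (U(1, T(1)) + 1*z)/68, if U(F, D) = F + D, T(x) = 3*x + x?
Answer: 5/68 ≈ 0.073529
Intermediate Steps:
z = 0
T(x) = 4*x
U(F, D) = D + F
(U(1, T(1)) + 1*z)/68 = ((4*1 + 1) + 1*0)/68 = ((4 + 1) + 0)*(1/68) = (5 + 0)*(1/68) = 5*(1/68) = 5/68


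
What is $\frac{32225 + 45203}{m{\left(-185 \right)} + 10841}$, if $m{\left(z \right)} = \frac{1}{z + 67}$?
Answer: $\frac{9136504}{1279237} \approx 7.1422$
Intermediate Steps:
$m{\left(z \right)} = \frac{1}{67 + z}$
$\frac{32225 + 45203}{m{\left(-185 \right)} + 10841} = \frac{32225 + 45203}{\frac{1}{67 - 185} + 10841} = \frac{77428}{\frac{1}{-118} + 10841} = \frac{77428}{- \frac{1}{118} + 10841} = \frac{77428}{\frac{1279237}{118}} = 77428 \cdot \frac{118}{1279237} = \frac{9136504}{1279237}$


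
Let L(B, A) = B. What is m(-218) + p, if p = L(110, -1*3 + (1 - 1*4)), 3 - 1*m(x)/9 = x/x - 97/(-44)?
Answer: 4759/44 ≈ 108.16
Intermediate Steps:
m(x) = -81/44 (m(x) = 27 - 9*(x/x - 97/(-44)) = 27 - 9*(1 - 97*(-1/44)) = 27 - 9*(1 + 97/44) = 27 - 9*141/44 = 27 - 1269/44 = -81/44)
p = 110
m(-218) + p = -81/44 + 110 = 4759/44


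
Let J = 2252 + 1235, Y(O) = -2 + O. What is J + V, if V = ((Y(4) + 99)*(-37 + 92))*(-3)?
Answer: -13178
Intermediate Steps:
J = 3487
V = -16665 (V = (((-2 + 4) + 99)*(-37 + 92))*(-3) = ((2 + 99)*55)*(-3) = (101*55)*(-3) = 5555*(-3) = -16665)
J + V = 3487 - 16665 = -13178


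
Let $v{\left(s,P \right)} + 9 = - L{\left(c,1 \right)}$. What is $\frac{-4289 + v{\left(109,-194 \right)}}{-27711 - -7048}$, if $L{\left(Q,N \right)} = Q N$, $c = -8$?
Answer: $\frac{4290}{20663} \approx 0.20762$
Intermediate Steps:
$L{\left(Q,N \right)} = N Q$
$v{\left(s,P \right)} = -1$ ($v{\left(s,P \right)} = -9 - 1 \left(-8\right) = -9 - -8 = -9 + 8 = -1$)
$\frac{-4289 + v{\left(109,-194 \right)}}{-27711 - -7048} = \frac{-4289 - 1}{-27711 - -7048} = - \frac{4290}{-27711 + \left(7120 - 72\right)} = - \frac{4290}{-27711 + 7048} = - \frac{4290}{-20663} = \left(-4290\right) \left(- \frac{1}{20663}\right) = \frac{4290}{20663}$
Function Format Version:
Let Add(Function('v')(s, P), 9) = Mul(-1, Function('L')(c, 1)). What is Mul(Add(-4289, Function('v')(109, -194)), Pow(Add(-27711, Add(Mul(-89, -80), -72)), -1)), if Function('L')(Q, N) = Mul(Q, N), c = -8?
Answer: Rational(4290, 20663) ≈ 0.20762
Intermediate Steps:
Function('L')(Q, N) = Mul(N, Q)
Function('v')(s, P) = -1 (Function('v')(s, P) = Add(-9, Mul(-1, Mul(1, -8))) = Add(-9, Mul(-1, -8)) = Add(-9, 8) = -1)
Mul(Add(-4289, Function('v')(109, -194)), Pow(Add(-27711, Add(Mul(-89, -80), -72)), -1)) = Mul(Add(-4289, -1), Pow(Add(-27711, Add(Mul(-89, -80), -72)), -1)) = Mul(-4290, Pow(Add(-27711, Add(7120, -72)), -1)) = Mul(-4290, Pow(Add(-27711, 7048), -1)) = Mul(-4290, Pow(-20663, -1)) = Mul(-4290, Rational(-1, 20663)) = Rational(4290, 20663)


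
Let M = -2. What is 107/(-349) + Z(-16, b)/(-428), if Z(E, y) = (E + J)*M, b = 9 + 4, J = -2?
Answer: -14590/37343 ≈ -0.39070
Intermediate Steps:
b = 13
Z(E, y) = 4 - 2*E (Z(E, y) = (E - 2)*(-2) = (-2 + E)*(-2) = 4 - 2*E)
107/(-349) + Z(-16, b)/(-428) = 107/(-349) + (4 - 2*(-16))/(-428) = 107*(-1/349) + (4 + 32)*(-1/428) = -107/349 + 36*(-1/428) = -107/349 - 9/107 = -14590/37343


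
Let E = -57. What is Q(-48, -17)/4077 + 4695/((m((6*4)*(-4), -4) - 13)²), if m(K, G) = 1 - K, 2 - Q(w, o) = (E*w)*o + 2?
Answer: 4288027/355152 ≈ 12.074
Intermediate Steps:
Q(w, o) = 57*o*w (Q(w, o) = 2 - ((-57*w)*o + 2) = 2 - (-57*o*w + 2) = 2 - (2 - 57*o*w) = 2 + (-2 + 57*o*w) = 57*o*w)
Q(-48, -17)/4077 + 4695/((m((6*4)*(-4), -4) - 13)²) = (57*(-17)*(-48))/4077 + 4695/(((1 - 6*4*(-4)) - 13)²) = 46512*(1/4077) + 4695/(((1 - 24*(-4)) - 13)²) = 5168/453 + 4695/(((1 - 1*(-96)) - 13)²) = 5168/453 + 4695/(((1 + 96) - 13)²) = 5168/453 + 4695/((97 - 13)²) = 5168/453 + 4695/(84²) = 5168/453 + 4695/7056 = 5168/453 + 4695*(1/7056) = 5168/453 + 1565/2352 = 4288027/355152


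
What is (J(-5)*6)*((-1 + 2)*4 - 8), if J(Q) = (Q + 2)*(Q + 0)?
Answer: -360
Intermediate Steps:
J(Q) = Q*(2 + Q) (J(Q) = (2 + Q)*Q = Q*(2 + Q))
(J(-5)*6)*((-1 + 2)*4 - 8) = (-5*(2 - 5)*6)*((-1 + 2)*4 - 8) = (-5*(-3)*6)*(1*4 - 8) = (15*6)*(4 - 8) = 90*(-4) = -360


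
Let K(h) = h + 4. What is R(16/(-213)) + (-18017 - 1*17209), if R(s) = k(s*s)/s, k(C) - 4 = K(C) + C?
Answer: -15051709/426 ≈ -35333.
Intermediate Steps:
K(h) = 4 + h
k(C) = 8 + 2*C (k(C) = 4 + ((4 + C) + C) = 4 + (4 + 2*C) = 8 + 2*C)
R(s) = (8 + 2*s**2)/s (R(s) = (8 + 2*(s*s))/s = (8 + 2*s**2)/s)
R(16/(-213)) + (-18017 - 1*17209) = (2*(16/(-213)) + 8/((16/(-213)))) + (-18017 - 1*17209) = (2*(16*(-1/213)) + 8/((16*(-1/213)))) + (-18017 - 17209) = (2*(-16/213) + 8/(-16/213)) - 35226 = (-32/213 + 8*(-213/16)) - 35226 = (-32/213 - 213/2) - 35226 = -45433/426 - 35226 = -15051709/426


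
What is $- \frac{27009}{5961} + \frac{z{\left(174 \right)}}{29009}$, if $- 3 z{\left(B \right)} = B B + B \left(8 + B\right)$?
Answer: $- \frac{302195603}{57640883} \approx -5.2427$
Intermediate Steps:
$z{\left(B \right)} = - \frac{B^{2}}{3} - \frac{B \left(8 + B\right)}{3}$ ($z{\left(B \right)} = - \frac{B B + B \left(8 + B\right)}{3} = - \frac{B^{2} + B \left(8 + B\right)}{3} = - \frac{B^{2}}{3} - \frac{B \left(8 + B\right)}{3}$)
$- \frac{27009}{5961} + \frac{z{\left(174 \right)}}{29009} = - \frac{27009}{5961} + \frac{\left(- \frac{2}{3}\right) 174 \left(4 + 174\right)}{29009} = \left(-27009\right) \frac{1}{5961} + \left(- \frac{2}{3}\right) 174 \cdot 178 \cdot \frac{1}{29009} = - \frac{9003}{1987} - \frac{20648}{29009} = - \frac{302195603}{57640883}$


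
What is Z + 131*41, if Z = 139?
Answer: 5510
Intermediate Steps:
Z + 131*41 = 139 + 131*41 = 139 + 5371 = 5510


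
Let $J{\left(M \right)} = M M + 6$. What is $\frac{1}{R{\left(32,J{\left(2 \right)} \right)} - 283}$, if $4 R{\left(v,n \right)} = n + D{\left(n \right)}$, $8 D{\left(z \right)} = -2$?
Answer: $- \frac{16}{4489} \approx -0.0035643$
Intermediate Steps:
$D{\left(z \right)} = - \frac{1}{4}$ ($D{\left(z \right)} = \frac{1}{8} \left(-2\right) = - \frac{1}{4}$)
$J{\left(M \right)} = 6 + M^{2}$ ($J{\left(M \right)} = M^{2} + 6 = 6 + M^{2}$)
$R{\left(v,n \right)} = - \frac{1}{16} + \frac{n}{4}$ ($R{\left(v,n \right)} = \frac{n - \frac{1}{4}}{4} = \frac{- \frac{1}{4} + n}{4} = - \frac{1}{16} + \frac{n}{4}$)
$\frac{1}{R{\left(32,J{\left(2 \right)} \right)} - 283} = \frac{1}{\left(- \frac{1}{16} + \frac{6 + 2^{2}}{4}\right) - 283} = \frac{1}{\left(- \frac{1}{16} + \frac{6 + 4}{4}\right) - 283} = \frac{1}{\left(- \frac{1}{16} + \frac{1}{4} \cdot 10\right) - 283} = \frac{1}{\left(- \frac{1}{16} + \frac{5}{2}\right) - 283} = \frac{1}{\frac{39}{16} - 283} = \frac{1}{- \frac{4489}{16}} = - \frac{16}{4489}$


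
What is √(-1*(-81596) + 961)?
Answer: 3*√9173 ≈ 287.33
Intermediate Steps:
√(-1*(-81596) + 961) = √(81596 + 961) = √82557 = 3*√9173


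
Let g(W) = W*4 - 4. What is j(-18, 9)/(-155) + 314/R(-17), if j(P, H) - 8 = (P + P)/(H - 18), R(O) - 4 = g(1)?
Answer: 24311/310 ≈ 78.423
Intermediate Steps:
g(W) = -4 + 4*W (g(W) = 4*W - 4 = -4 + 4*W)
R(O) = 4 (R(O) = 4 + (-4 + 4*1) = 4 + (-4 + 4) = 4 + 0 = 4)
j(P, H) = 8 + 2*P/(-18 + H) (j(P, H) = 8 + (P + P)/(H - 18) = 8 + (2*P)/(-18 + H) = 8 + 2*P/(-18 + H))
j(-18, 9)/(-155) + 314/R(-17) = (2*(-72 - 18 + 4*9)/(-18 + 9))/(-155) + 314/4 = (2*(-72 - 18 + 36)/(-9))*(-1/155) + 314*(1/4) = (2*(-1/9)*(-54))*(-1/155) + 157/2 = 12*(-1/155) + 157/2 = -12/155 + 157/2 = 24311/310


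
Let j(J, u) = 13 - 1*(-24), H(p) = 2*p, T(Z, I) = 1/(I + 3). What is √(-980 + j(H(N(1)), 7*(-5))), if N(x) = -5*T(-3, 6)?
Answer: I*√943 ≈ 30.708*I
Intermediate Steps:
T(Z, I) = 1/(3 + I)
N(x) = -5/9 (N(x) = -5/(3 + 6) = -5/9)
j(J, u) = 37 (j(J, u) = 13 + 24 = 37)
√(-980 + j(H(N(1)), 7*(-5))) = √(-980 + 37) = √(-943) = I*√943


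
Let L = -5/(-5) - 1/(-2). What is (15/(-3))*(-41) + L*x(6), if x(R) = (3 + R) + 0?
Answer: 437/2 ≈ 218.50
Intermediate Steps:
L = 3/2 (L = -5*(-⅕) - 1*(-½) = 1 + ½ = 3/2 ≈ 1.5000)
x(R) = 3 + R
(15/(-3))*(-41) + L*x(6) = (15/(-3))*(-41) + 3*(3 + 6)/2 = (15*(-⅓))*(-41) + (3/2)*9 = -5*(-41) + 27/2 = 205 + 27/2 = 437/2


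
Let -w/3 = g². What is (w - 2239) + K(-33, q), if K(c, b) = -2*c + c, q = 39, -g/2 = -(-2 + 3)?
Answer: -2218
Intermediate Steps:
g = 2 (g = -(-2)*(-2 + 3) = -(-2) = -2*(-1) = 2)
w = -12 (w = -3*2² = -3*4 = -12)
K(c, b) = -c
(w - 2239) + K(-33, q) = (-12 - 2239) - 1*(-33) = -2251 + 33 = -2218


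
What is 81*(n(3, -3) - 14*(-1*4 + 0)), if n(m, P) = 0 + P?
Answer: 4293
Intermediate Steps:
n(m, P) = P
81*(n(3, -3) - 14*(-1*4 + 0)) = 81*(-3 - 14*(-1*4 + 0)) = 81*(-3 - 14*(-4 + 0)) = 81*(-3 - 14*(-4)) = 81*(-3 + 56) = 81*53 = 4293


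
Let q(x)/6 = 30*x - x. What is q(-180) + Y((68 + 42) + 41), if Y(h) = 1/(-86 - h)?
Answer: -7422841/237 ≈ -31320.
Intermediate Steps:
q(x) = 174*x (q(x) = 6*(30*x - x) = 6*(29*x) = 174*x)
q(-180) + Y((68 + 42) + 41) = 174*(-180) - 1/(86 + ((68 + 42) + 41)) = -31320 - 1/(86 + (110 + 41)) = -31320 - 1/(86 + 151) = -31320 - 1/237 = -7422841/237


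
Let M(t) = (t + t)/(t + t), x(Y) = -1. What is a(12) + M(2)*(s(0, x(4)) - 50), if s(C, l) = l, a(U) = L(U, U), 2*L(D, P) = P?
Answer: -45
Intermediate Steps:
L(D, P) = P/2
a(U) = U/2
M(t) = 1 (M(t) = (2*t)/((2*t)) = (2*t)*(1/(2*t)) = 1)
a(12) + M(2)*(s(0, x(4)) - 50) = (1/2)*12 + 1*(-1 - 50) = 6 + 1*(-51) = 6 - 51 = -45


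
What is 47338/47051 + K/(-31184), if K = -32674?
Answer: 1506766283/733619192 ≈ 2.0539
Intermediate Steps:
47338/47051 + K/(-31184) = 47338/47051 - 32674/(-31184) = 47338*(1/47051) - 32674*(-1/31184) = 47338/47051 + 16337/15592 = 1506766283/733619192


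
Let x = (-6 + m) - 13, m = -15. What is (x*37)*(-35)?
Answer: 44030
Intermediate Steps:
x = -34 (x = (-6 - 15) - 13 = -21 - 13 = -34)
(x*37)*(-35) = -34*37*(-35) = -1258*(-35) = 44030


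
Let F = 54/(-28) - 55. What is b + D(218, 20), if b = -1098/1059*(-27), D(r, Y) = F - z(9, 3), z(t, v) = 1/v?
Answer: -433921/14826 ≈ -29.268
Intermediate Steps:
F = -797/14 (F = 54*(-1/28) - 55 = -27/14 - 55 = -797/14 ≈ -56.929)
D(r, Y) = -2405/42 (D(r, Y) = -797/14 - 1/3 = -797/14 - 1*⅓ = -797/14 - ⅓ = -2405/42)
b = 9882/353 (b = -1098*1/1059*(-27) = -366/353*(-27) = 9882/353 ≈ 27.994)
b + D(218, 20) = 9882/353 - 2405/42 = -433921/14826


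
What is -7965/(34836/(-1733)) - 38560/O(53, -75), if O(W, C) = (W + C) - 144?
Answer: 605771905/963796 ≈ 628.53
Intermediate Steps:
O(W, C) = -144 + C + W (O(W, C) = (C + W) - 144 = -144 + C + W)
-7965/(34836/(-1733)) - 38560/O(53, -75) = -7965/(34836/(-1733)) - 38560/(-144 - 75 + 53) = -7965/(34836*(-1/1733)) - 38560/(-166) = -7965/(-34836/1733) - 38560*(-1/166) = -7965*(-1733/34836) + 19280/83 = 4601115/11612 + 19280/83 = 605771905/963796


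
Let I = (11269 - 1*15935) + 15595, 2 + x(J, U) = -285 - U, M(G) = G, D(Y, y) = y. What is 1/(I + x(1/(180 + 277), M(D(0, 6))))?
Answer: 1/10636 ≈ 9.4020e-5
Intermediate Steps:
x(J, U) = -287 - U (x(J, U) = -2 + (-285 - U) = -287 - U)
I = 10929 (I = (11269 - 15935) + 15595 = -4666 + 15595 = 10929)
1/(I + x(1/(180 + 277), M(D(0, 6)))) = 1/(10929 + (-287 - 1*6)) = 1/(10929 + (-287 - 6)) = 1/(10929 - 293) = 1/10636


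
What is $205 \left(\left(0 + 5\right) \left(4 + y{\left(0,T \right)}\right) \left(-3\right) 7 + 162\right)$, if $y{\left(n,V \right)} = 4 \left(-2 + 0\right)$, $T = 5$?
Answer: $119310$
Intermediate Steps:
$y{\left(n,V \right)} = -8$ ($y{\left(n,V \right)} = 4 \left(-2\right) = -8$)
$205 \left(\left(0 + 5\right) \left(4 + y{\left(0,T \right)}\right) \left(-3\right) 7 + 162\right) = 205 \left(\left(0 + 5\right) \left(4 - 8\right) \left(-3\right) 7 + 162\right) = 205 \left(5 \left(-4\right) \left(-3\right) 7 + 162\right) = 205 \left(\left(-20\right) \left(-3\right) 7 + 162\right) = 205 \left(60 \cdot 7 + 162\right) = 205 \left(420 + 162\right) = 205 \cdot 582 = 119310$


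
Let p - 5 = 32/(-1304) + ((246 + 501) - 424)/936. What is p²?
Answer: 658929945025/23276994624 ≈ 28.308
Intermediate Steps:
p = 811745/152568 (p = 5 + (32/(-1304) + ((246 + 501) - 424)/936) = 5 + (32*(-1/1304) + (747 - 424)*(1/936)) = 5 + (-4/163 + 323*(1/936)) = 5 + (-4/163 + 323/936) = 5 + 48905/152568 = 811745/152568 ≈ 5.3205)
p² = (811745/152568)² = 658929945025/23276994624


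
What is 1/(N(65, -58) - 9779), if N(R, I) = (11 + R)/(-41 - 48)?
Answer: -89/870407 ≈ -0.00010225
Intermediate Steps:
N(R, I) = -11/89 - R/89 (N(R, I) = (11 + R)/(-89) = (11 + R)*(-1/89) = -11/89 - R/89)
1/(N(65, -58) - 9779) = 1/((-11/89 - 1/89*65) - 9779) = 1/((-11/89 - 65/89) - 9779) = 1/(-76/89 - 9779) = 1/(-870407/89) = -89/870407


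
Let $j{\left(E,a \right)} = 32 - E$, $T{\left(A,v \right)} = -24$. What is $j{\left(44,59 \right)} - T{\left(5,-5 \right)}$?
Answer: $12$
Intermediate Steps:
$j{\left(44,59 \right)} - T{\left(5,-5 \right)} = \left(32 - 44\right) - -24 = \left(32 - 44\right) + 24 = -12 + 24 = 12$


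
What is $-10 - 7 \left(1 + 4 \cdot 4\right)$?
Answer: $-129$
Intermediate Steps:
$-10 - 7 \left(1 + 4 \cdot 4\right) = -10 - 7 \left(1 + 16\right) = -10 - 119 = -129$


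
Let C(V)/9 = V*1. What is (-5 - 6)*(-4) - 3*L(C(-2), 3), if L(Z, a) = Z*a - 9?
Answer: 233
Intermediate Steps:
C(V) = 9*V (C(V) = 9*(V*1) = 9*V)
L(Z, a) = -9 + Z*a
(-5 - 6)*(-4) - 3*L(C(-2), 3) = (-5 - 6)*(-4) - 3*(-9 + (9*(-2))*3) = -11*(-4) - 3*(-9 - 18*3) = 44 - 3*(-9 - 54) = 44 - 3*(-63) = 44 + 189 = 233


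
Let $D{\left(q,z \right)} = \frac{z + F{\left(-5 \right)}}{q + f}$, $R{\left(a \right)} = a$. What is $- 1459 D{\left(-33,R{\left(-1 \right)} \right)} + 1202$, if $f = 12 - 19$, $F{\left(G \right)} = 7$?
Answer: $\frac{28417}{20} \approx 1420.8$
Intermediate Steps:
$f = -7$ ($f = 12 - 19 = -7$)
$D{\left(q,z \right)} = \frac{7 + z}{-7 + q}$ ($D{\left(q,z \right)} = \frac{z + 7}{q - 7} = \frac{7 + z}{-7 + q}$)
$- 1459 D{\left(-33,R{\left(-1 \right)} \right)} + 1202 = - 1459 \frac{7 - 1}{-7 - 33} + 1202 = - 1459 \frac{1}{-40} \cdot 6 + 1202 = - 1459 \left(\left(- \frac{1}{40}\right) 6\right) + 1202 = \left(-1459\right) \left(- \frac{3}{20}\right) + 1202 = \frac{4377}{20} + 1202 = \frac{28417}{20}$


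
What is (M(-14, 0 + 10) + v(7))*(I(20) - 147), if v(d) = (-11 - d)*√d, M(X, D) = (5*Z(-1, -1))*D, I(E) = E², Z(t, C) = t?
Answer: -12650 - 4554*√7 ≈ -24699.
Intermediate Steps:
M(X, D) = -5*D (M(X, D) = (5*(-1))*D = -5*D)
v(d) = √d*(-11 - d)
(M(-14, 0 + 10) + v(7))*(I(20) - 147) = (-5*(0 + 10) + √7*(-11 - 1*7))*(20² - 147) = (-5*10 + √7*(-11 - 7))*(400 - 147) = (-50 + √7*(-18))*253 = (-50 - 18*√7)*253 = -12650 - 4554*√7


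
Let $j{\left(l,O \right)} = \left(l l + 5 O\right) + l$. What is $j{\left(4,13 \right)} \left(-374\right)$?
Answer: $-31790$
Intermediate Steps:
$j{\left(l,O \right)} = l + l^{2} + 5 O$ ($j{\left(l,O \right)} = \left(l^{2} + 5 O\right) + l = l + l^{2} + 5 O$)
$j{\left(4,13 \right)} \left(-374\right) = \left(4 + 4^{2} + 5 \cdot 13\right) \left(-374\right) = \left(4 + 16 + 65\right) \left(-374\right) = 85 \left(-374\right) = -31790$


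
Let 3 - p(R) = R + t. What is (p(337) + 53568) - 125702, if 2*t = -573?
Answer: -144363/2 ≈ -72182.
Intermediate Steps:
t = -573/2 (t = (1/2)*(-573) = -573/2 ≈ -286.50)
p(R) = 579/2 - R (p(R) = 3 - (R - 573/2) = 3 - (-573/2 + R) = 3 + (573/2 - R) = 579/2 - R)
(p(337) + 53568) - 125702 = ((579/2 - 1*337) + 53568) - 125702 = ((579/2 - 337) + 53568) - 125702 = (-95/2 + 53568) - 125702 = 107041/2 - 125702 = -144363/2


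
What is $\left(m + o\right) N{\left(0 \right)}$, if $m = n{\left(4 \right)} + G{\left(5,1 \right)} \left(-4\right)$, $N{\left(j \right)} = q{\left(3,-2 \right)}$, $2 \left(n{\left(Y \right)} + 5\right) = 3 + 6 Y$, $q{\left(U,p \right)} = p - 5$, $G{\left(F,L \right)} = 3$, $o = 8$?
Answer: $- \frac{63}{2} \approx -31.5$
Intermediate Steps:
$q{\left(U,p \right)} = -5 + p$
$n{\left(Y \right)} = - \frac{7}{2} + 3 Y$ ($n{\left(Y \right)} = -5 + \frac{3 + 6 Y}{2} = -5 + \left(\frac{3}{2} + 3 Y\right) = - \frac{7}{2} + 3 Y$)
$N{\left(j \right)} = -7$ ($N{\left(j \right)} = -5 - 2 = -7$)
$m = - \frac{7}{2}$ ($m = \left(- \frac{7}{2} + 3 \cdot 4\right) + 3 \left(-4\right) = \left(- \frac{7}{2} + 12\right) - 12 = \frac{17}{2} - 12 = - \frac{7}{2} \approx -3.5$)
$\left(m + o\right) N{\left(0 \right)} = \left(- \frac{7}{2} + 8\right) \left(-7\right) = \frac{9}{2} \left(-7\right) = - \frac{63}{2}$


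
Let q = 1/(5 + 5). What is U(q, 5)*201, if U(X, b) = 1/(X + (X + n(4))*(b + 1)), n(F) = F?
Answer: 2010/247 ≈ 8.1376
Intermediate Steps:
q = ⅒ (q = 1/10 = ⅒ ≈ 0.10000)
U(X, b) = 1/(X + (1 + b)*(4 + X)) (U(X, b) = 1/(X + (X + 4)*(b + 1)) = 1/(X + (4 + X)*(1 + b)) = 1/(X + (1 + b)*(4 + X)))
U(q, 5)*201 = 201/(4 + 2*(⅒) + 4*5 + (⅒)*5) = 201/(4 + ⅕ + 20 + ½) = 201/(247/10) = (10/247)*201 = 2010/247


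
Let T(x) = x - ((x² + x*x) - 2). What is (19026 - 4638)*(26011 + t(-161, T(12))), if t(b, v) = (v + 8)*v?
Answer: 1422901260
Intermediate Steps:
T(x) = 2 + x - 2*x² (T(x) = x - ((x² + x²) - 2) = x - (2*x² - 2) = x - (-2 + 2*x²) = x + (2 - 2*x²) = 2 + x - 2*x²)
t(b, v) = v*(8 + v) (t(b, v) = (8 + v)*v = v*(8 + v))
(19026 - 4638)*(26011 + t(-161, T(12))) = (19026 - 4638)*(26011 + (2 + 12 - 2*12²)*(8 + (2 + 12 - 2*12²))) = 14388*(26011 + (2 + 12 - 2*144)*(8 + (2 + 12 - 2*144))) = 14388*(26011 + (2 + 12 - 288)*(8 + (2 + 12 - 288))) = 14388*(26011 - 274*(8 - 274)) = 14388*(26011 - 274*(-266)) = 14388*(26011 + 72884) = 14388*98895 = 1422901260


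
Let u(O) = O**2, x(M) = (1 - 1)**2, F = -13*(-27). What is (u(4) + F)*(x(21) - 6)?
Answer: -2202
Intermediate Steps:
F = 351
x(M) = 0 (x(M) = 0**2 = 0)
(u(4) + F)*(x(21) - 6) = (4**2 + 351)*(0 - 6) = (16 + 351)*(-6) = 367*(-6) = -2202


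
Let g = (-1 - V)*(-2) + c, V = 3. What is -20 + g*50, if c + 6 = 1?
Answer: 130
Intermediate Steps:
c = -5 (c = -6 + 1 = -5)
g = 3 (g = (-1 - 1*3)*(-2) - 5 = (-1 - 3)*(-2) - 5 = -4*(-2) - 5 = 8 - 5 = 3)
-20 + g*50 = -20 + 3*50 = -20 + 150 = 130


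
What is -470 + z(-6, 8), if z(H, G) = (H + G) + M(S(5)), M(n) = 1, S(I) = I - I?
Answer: -467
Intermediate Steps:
S(I) = 0
z(H, G) = 1 + G + H (z(H, G) = (H + G) + 1 = (G + H) + 1 = 1 + G + H)
-470 + z(-6, 8) = -470 + (1 + 8 - 6) = -470 + 3 = -467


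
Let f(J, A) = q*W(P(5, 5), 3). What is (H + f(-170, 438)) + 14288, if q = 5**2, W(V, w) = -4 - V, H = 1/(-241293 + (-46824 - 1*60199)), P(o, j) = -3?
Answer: 4968031107/348316 ≈ 14263.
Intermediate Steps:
H = -1/348316 (H = 1/(-241293 + (-46824 - 60199)) = 1/(-241293 - 107023) = 1/(-348316) = -1/348316 ≈ -2.8710e-6)
q = 25
f(J, A) = -25 (f(J, A) = 25*(-4 - 1*(-3)) = 25*(-4 + 3) = 25*(-1) = -25)
(H + f(-170, 438)) + 14288 = (-1/348316 - 25) + 14288 = -8707901/348316 + 14288 = 4968031107/348316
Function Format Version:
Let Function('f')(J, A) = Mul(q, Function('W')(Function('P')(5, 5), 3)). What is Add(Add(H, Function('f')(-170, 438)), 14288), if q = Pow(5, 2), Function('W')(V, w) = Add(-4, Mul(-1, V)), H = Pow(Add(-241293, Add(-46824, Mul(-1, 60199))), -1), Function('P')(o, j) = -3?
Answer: Rational(4968031107, 348316) ≈ 14263.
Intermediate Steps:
H = Rational(-1, 348316) (H = Pow(Add(-241293, Add(-46824, -60199)), -1) = Pow(Add(-241293, -107023), -1) = Pow(-348316, -1) = Rational(-1, 348316) ≈ -2.8710e-6)
q = 25
Function('f')(J, A) = -25 (Function('f')(J, A) = Mul(25, Add(-4, Mul(-1, -3))) = Mul(25, Add(-4, 3)) = Mul(25, -1) = -25)
Add(Add(H, Function('f')(-170, 438)), 14288) = Add(Add(Rational(-1, 348316), -25), 14288) = Add(Rational(-8707901, 348316), 14288) = Rational(4968031107, 348316)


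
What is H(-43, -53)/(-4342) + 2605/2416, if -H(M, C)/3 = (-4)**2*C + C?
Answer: 2390231/5245136 ≈ 0.45570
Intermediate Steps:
H(M, C) = -51*C (H(M, C) = -3*((-4)**2*C + C) = -3*(16*C + C) = -51*C)
H(-43, -53)/(-4342) + 2605/2416 = -51*(-53)/(-4342) + 2605/2416 = 2703*(-1/4342) + 2605*(1/2416) = -2703/4342 + 2605/2416 = 2390231/5245136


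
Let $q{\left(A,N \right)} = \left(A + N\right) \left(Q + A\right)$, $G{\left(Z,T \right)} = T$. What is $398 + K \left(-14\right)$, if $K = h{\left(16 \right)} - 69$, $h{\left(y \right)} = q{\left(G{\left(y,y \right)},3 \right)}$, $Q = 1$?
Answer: $-3158$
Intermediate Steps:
$q{\left(A,N \right)} = \left(1 + A\right) \left(A + N\right)$ ($q{\left(A,N \right)} = \left(A + N\right) \left(1 + A\right) = \left(1 + A\right) \left(A + N\right)$)
$h{\left(y \right)} = 3 + y^{2} + 4 y$ ($h{\left(y \right)} = y + 3 + y^{2} + y 3 = y + 3 + y^{2} + 3 y = 3 + y^{2} + 4 y$)
$K = 254$ ($K = \left(3 + 16^{2} + 4 \cdot 16\right) - 69 = \left(3 + 256 + 64\right) - 69 = 323 - 69 = 254$)
$398 + K \left(-14\right) = 398 + 254 \left(-14\right) = 398 - 3556 = -3158$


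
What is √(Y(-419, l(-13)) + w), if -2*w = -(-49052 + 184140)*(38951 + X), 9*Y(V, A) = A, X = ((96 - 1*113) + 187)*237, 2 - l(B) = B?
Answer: √48170286951/3 ≈ 73159.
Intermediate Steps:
l(B) = 2 - B
X = 40290 (X = ((96 - 113) + 187)*237 = (-17 + 187)*237 = 170*237 = 40290)
Y(V, A) = A/9
w = 5352254104 (w = -(-1)*(-49052 + 184140)*(38951 + 40290)/2 = -(-1)*135088*79241/2 = -(-1)*10704508208/2 = -½*(-10704508208) = 5352254104)
√(Y(-419, l(-13)) + w) = √((2 - 1*(-13))/9 + 5352254104) = √((2 + 13)/9 + 5352254104) = √((⅑)*15 + 5352254104) = √(5/3 + 5352254104) = √(16056762317/3) = √48170286951/3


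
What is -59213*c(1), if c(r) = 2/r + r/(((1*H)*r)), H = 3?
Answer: -414491/3 ≈ -1.3816e+5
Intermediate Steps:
c(r) = 1/3 + 2/r (c(r) = 2/r + r/(((1*3)*r)) = 2/r + r/((3*r)) = 2/r + r*(1/(3*r)) = 2/r + 1/3 = 1/3 + 2/r)
-59213*c(1) = -59213*(6 + 1)/(3*1) = -59213*7/3 = -414491/3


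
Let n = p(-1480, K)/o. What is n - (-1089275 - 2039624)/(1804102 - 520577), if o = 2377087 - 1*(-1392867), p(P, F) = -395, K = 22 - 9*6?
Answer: 11795298308271/4838830207850 ≈ 2.4376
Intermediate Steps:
K = -32 (K = 22 - 54 = -32)
o = 3769954 (o = 2377087 + 1392867 = 3769954)
n = -395/3769954 ≈ -0.00010478
n - (-1089275 - 2039624)/(1804102 - 520577) = -395/3769954 - (-1089275 - 2039624)/(1804102 - 520577) = -395/3769954 - (-3128899)/1283525 = -395/3769954 - 1*(-3128899/1283525) = -395/3769954 + 3128899/1283525 = 11795298308271/4838830207850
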